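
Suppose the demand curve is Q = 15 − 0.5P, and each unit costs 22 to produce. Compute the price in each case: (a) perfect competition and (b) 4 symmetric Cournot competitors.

Inverting demand: P = 30 − 2Q.
Under competition P = MC = 22, so Q = (30 − 22)/2 = 4.
With 4 symmetric Cournot firms, each firm's FOC gives 30 − 10q = 22, so q = 0.8, Q = 4·0.8 = 3.2, and P = 23.6.

Competition: P = 22; Cournot: P = 23.6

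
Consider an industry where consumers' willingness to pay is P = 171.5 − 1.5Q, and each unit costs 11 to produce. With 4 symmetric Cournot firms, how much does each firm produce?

In a 4-firm Cournot equilibrium, symmetry and the first-order condition give q = (171.5 − 11)/(7.5) = 21.4. So Q = 85.6 and P = 43.1.

q_i = 21.4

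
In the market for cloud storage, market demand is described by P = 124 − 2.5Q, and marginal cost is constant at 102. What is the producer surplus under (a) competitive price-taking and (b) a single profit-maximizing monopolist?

Competition: PS = 0; Monopoly: PS = 48.4

Competitive firms price at marginal cost: P = 102, giving Q = 8.8.
PS = (102 − 102)·8.8 = 0.
A monopolist chooses Q where MR = MC. MR = 124 − 5Q; setting this equal to 102 gives Q = 4.4 and P = 113.
PS = (113 − 102)·4.4 = 48.4.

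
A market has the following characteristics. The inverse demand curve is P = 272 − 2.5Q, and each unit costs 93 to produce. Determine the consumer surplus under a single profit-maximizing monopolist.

The monopolist equates marginal revenue to marginal cost: 272 − 5Q = 93, so Q = 35.8. From demand, P = 182.5.
CS = ½·(272 − 182.5)·35.8 = 1602.05.

CS = 1602.05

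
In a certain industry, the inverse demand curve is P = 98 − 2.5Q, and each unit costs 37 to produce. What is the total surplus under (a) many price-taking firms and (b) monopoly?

Competition: TS = 744.2; Monopoly: TS = 558.15

Under competition P = MC = 37, so Q = (98 − 37)/2.5 = 24.4.
CS = ½·(98 − 37)·24.4 = 744.2; PS = (37 − 37)·24.4 = 0; TS = 744.2.
A monopolist chooses Q where MR = MC. MR = 98 − 5Q; setting this equal to 37 gives Q = 12.2 and P = 67.5.
CS = ½·(98 − 67.5)·12.2 = 186.05; PS = (67.5 − 37)·12.2 = 372.1; TS = 558.15.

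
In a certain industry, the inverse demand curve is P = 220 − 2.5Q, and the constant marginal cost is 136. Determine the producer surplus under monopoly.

The monopolist equates marginal revenue to marginal cost: 220 − 5Q = 136, so Q = 16.8. From demand, P = 178.
PS = (178 − 136)·16.8 = 705.6.

PS = 705.6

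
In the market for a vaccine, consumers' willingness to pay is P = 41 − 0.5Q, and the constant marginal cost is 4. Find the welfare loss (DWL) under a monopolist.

DWL = 342.25

Perfect competition: P = MC = 4, so 41 − 0.5Q = 4 and Q = 74.
The monopolist equates marginal revenue to marginal cost: 41 − Q = 4, so Q = 37. From demand, P = 22.5.
DWL is the triangle between Q = 37 and Q = 74: ½·(74 − 37)·(22.5 − 4) = 342.25.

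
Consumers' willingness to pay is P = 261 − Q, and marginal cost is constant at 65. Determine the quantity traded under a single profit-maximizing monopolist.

A monopolist chooses Q where MR = MC. MR = 261 − 2Q; setting this equal to 65 gives Q = 98 and P = 163.

Q = 98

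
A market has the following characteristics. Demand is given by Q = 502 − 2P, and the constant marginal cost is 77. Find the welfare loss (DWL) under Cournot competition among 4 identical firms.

DWL = 1211.04

Inverting demand: P = 251 − 0.5Q.
Perfect competition: P = MC = 77, so 251 − 0.5Q = 77 and Q = 348.
Cournot with 4 identical firms: the symmetric best-response condition is 251 − 2.5q = 77. Each firm produces q = 69.6, total output Q = 278.4, price P = 111.8.
DWL is the triangle between Q = 278.4 and Q = 348: ½·(348 − 278.4)·(111.8 − 77) = 1211.04.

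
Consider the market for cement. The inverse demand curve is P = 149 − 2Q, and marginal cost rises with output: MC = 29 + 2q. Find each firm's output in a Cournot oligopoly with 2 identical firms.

With 2 symmetric Cournot firms, each firm's FOC gives 149 − 6q = 29 + 2q, so q = 15, Q = 2·15 = 30, and P = 89.

q_i = 15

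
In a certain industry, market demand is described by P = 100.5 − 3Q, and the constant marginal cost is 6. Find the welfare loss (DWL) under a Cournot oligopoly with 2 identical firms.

Competitive firms price at marginal cost: P = 6, giving Q = 31.5.
With 2 symmetric Cournot firms, each firm's FOC gives 100.5 − 9q = 6, so q = 10.5, Q = 2·10.5 = 21, and P = 37.5.
DWL is the triangle between Q = 21 and Q = 31.5: ½·(31.5 − 21)·(37.5 − 6) = 165.375.

DWL = 165.375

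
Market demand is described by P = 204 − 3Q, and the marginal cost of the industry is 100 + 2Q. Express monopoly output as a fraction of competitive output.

The monopolist equates marginal revenue to marginal cost: 204 − 6Q = 100 + 2Q, so Q = 13. From demand, P = 165.
Under competition P = MC: 204 − 3Q = 100 + 2Q ⇒ Q = 20.8, P = 141.6.
Ratio Q_m/Q_c = 13/20.8 = 0.625.

Q_m/Q_c = 0.625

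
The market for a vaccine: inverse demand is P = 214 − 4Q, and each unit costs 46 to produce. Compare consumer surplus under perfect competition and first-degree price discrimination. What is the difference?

Competitive firms price at marginal cost: P = 46, giving Q = 42.
CS = ½·(214 − 46)·42 = 3528.
A perfectly discriminating monopolist sells every unit with P(Q) ≥ MC(Q), so output equals the competitive quantity Q = 42. Each buyer pays their reservation price, so CS = 0 and the firm captures all surplus.
CS = 0.
Change in consumer surplus: 0 − 3528 = −3528.

Consumer surplus falls by 3528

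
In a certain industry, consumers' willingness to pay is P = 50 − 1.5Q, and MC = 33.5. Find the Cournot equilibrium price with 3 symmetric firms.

P = 37.625

Cournot with 3 identical firms: the symmetric best-response condition is 50 − 6q = 33.5. Each firm produces q = 2.75, total output Q = 8.25, price P = 37.625.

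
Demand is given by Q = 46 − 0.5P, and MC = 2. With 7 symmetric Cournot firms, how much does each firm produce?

Inverting demand: P = 92 − 2Q.
Cournot with 7 identical firms: the symmetric best-response condition is 92 − 16q = 2. Each firm produces q = 5.625, total output Q = 39.375, price P = 13.25.

q_i = 5.625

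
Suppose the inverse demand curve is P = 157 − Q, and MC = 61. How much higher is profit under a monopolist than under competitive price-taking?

Competitive firms price at marginal cost: P = 61, giving Q = 96.
Profit = (61 − 61)·96 = 0.
Monopoly sets MR = MC: 157 − 2Q = 61 ⇒ Q = 48, P = 157 − 48 = 109.
Profit = (109 − 61)·48 = 2304.
Change in profit: 2304 − 0 = 2304.

Profit rises by 2304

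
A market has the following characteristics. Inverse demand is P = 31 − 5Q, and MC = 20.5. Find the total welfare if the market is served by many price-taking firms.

Under competition P = MC = 20.5, so Q = (31 − 20.5)/5 = 2.1.
CS = ½·(31 − 20.5)·2.1 = 11.025; PS = (20.5 − 20.5)·2.1 = 0; TS = 11.025.

TS = 11.025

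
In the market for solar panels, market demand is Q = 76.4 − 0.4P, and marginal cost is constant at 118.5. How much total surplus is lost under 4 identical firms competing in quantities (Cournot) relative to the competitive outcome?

DWL = 42.05

Inverting demand: P = 191 − 2.5Q.
Perfect competition: P = MC = 118.5, so 191 − 2.5Q = 118.5 and Q = 29.
With 4 symmetric Cournot firms, each firm's FOC gives 191 − 12.5q = 118.5, so q = 5.8, Q = 4·5.8 = 23.2, and P = 133.
DWL is the triangle between Q = 23.2 and Q = 29: ½·(29 − 23.2)·(133 − 118.5) = 42.05.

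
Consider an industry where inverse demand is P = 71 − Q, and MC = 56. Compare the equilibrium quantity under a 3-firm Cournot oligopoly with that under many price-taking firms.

In a 3-firm Cournot equilibrium, symmetry and the first-order condition give q = (71 − 56)/(4) = 3.75. So Q = 11.25 and P = 59.75.
Competitive firms price at marginal cost: P = 56, giving Q = 15.

Cournot: Q = 11.25; Competition: Q = 15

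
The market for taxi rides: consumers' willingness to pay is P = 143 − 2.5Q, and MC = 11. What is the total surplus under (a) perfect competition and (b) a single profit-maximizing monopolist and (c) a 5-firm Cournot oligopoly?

Perfect competition: P = MC = 11, so 143 − 2.5Q = 11 and Q = 52.8.
CS = ½·(143 − 11)·52.8 = 3484.8; PS = (11 − 11)·52.8 = 0; TS = 3484.8.
A monopolist chooses Q where MR = MC. MR = 143 − 5Q; setting this equal to 11 gives Q = 26.4 and P = 77.
CS = ½·(143 − 77)·26.4 = 871.2; PS = (77 − 11)·26.4 = 1742.4; TS = 2613.6.
With 5 symmetric Cournot firms, each firm's FOC gives 143 − 15q = 11, so q = 8.8, Q = 5·8.8 = 44, and P = 33.
CS = ½·(143 − 33)·44 = 2420; PS = (33 − 11)·44 = 968; TS = 3388.

Competition: TS = 3484.8; Monopoly: TS = 2613.6; Cournot: TS = 3388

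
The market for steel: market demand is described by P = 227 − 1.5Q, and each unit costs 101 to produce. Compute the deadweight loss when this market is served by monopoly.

DWL = 1323

Competitive firms price at marginal cost: P = 101, giving Q = 84.
A monopolist chooses Q where MR = MC. MR = 227 − 3Q; setting this equal to 101 gives Q = 42 and P = 164.
DWL is the triangle between Q = 42 and Q = 84: ½·(84 − 42)·(164 − 101) = 1323.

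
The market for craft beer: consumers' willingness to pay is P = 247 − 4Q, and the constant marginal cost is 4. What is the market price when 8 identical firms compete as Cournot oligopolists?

In a 8-firm Cournot equilibrium, symmetry and the first-order condition give q = (247 − 4)/(36) = 6.75. So Q = 54 and P = 31.

P = 31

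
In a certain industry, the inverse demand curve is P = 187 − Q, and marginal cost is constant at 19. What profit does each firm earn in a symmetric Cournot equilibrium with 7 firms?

π_i = 441

In a 7-firm Cournot equilibrium, symmetry and the first-order condition give q = (187 − 19)/(8) = 21. So Q = 147 and P = 40.
Each firm's profit = (40 − 19)·21 = 441.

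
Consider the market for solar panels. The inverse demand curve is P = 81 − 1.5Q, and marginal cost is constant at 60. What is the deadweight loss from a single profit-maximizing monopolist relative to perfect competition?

Perfect competition: P = MC = 60, so 81 − 1.5Q = 60 and Q = 14.
A monopolist chooses Q where MR = MC. MR = 81 − 3Q; setting this equal to 60 gives Q = 7 and P = 70.5.
DWL is the triangle between Q = 7 and Q = 14: ½·(14 − 7)·(70.5 − 60) = 36.75.

DWL = 36.75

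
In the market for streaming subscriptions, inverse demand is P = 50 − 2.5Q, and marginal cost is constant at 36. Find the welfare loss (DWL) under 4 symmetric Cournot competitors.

DWL = 1.568

Perfect competition: P = MC = 36, so 50 − 2.5Q = 36 and Q = 5.6.
With 4 symmetric Cournot firms, each firm's FOC gives 50 − 12.5q = 36, so q = 1.12, Q = 4·1.12 = 4.48, and P = 38.8.
DWL is the triangle between Q = 4.48 and Q = 5.6: ½·(5.6 − 4.48)·(38.8 − 36) = 1.568.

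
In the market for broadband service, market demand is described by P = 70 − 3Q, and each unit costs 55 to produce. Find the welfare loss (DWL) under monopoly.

DWL = 9.375

Perfect competition: P = MC = 55, so 70 − 3Q = 55 and Q = 5.
Monopoly sets MR = MC: 70 − 6Q = 55 ⇒ Q = 2.5, P = 70 − 3·2.5 = 62.5.
DWL is the triangle between Q = 2.5 and Q = 5: ½·(5 − 2.5)·(62.5 − 55) = 9.375.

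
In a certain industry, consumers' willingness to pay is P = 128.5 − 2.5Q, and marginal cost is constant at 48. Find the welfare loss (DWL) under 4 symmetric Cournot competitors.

DWL = 51.842

Competitive firms price at marginal cost: P = 48, giving Q = 32.2.
With 4 symmetric Cournot firms, each firm's FOC gives 128.5 − 12.5q = 48, so q = 6.44, Q = 4·6.44 = 25.76, and P = 64.1.
DWL is the triangle between Q = 25.76 and Q = 32.2: ½·(32.2 − 25.76)·(64.1 − 48) = 51.842.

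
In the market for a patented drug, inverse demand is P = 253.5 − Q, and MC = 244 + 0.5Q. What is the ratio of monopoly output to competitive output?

A monopolist chooses Q where MR = MC. MR = 253.5 − 2Q; setting this equal to 244 + 0.5Q gives Q = 3.8 and P = 249.7.
Under competition P = MC: 253.5 − Q = 244 + 0.5Q ⇒ Q = 19/3, P = 1483/6.
Ratio Q_m/Q_c = 3.8/(19/3) = 0.6.

Q_m/Q_c = 0.6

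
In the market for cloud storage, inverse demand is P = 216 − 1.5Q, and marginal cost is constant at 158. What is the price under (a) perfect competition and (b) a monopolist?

Competition: P = 158; Monopoly: P = 187

Under competition P = MC = 158, so Q = (216 − 158)/1.5 = 116/3.
A monopolist chooses Q where MR = MC. MR = 216 − 3Q; setting this equal to 158 gives Q = 58/3 and P = 187.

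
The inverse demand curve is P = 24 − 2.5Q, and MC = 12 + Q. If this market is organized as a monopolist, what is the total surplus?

A monopolist chooses Q where MR = MC. MR = 24 − 5Q; setting this equal to 12 + Q gives Q = 2 and P = 19.
CS = ½·(24 − 19)·2 = 5; PS = (19·2 − 12·2 − ½·1·2²) = 12; TS = 17.

TS = 17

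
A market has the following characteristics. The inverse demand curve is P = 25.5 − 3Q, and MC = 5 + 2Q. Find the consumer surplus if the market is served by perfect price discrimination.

Under first-degree price discrimination the firm charges each unit its demand price and produces up to where P = MC, i.e. Q = 4.1. Consumer surplus is zero; producer surplus equals total surplus.
CS = 0.

CS = 0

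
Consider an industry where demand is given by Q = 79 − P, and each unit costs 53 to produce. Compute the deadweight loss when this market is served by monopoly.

Inverting demand: P = 79 − Q.
Under competition P = MC = 53, so Q = (79 − 53)/1 = 26.
A monopolist chooses Q where MR = MC. MR = 79 − 2Q; setting this equal to 53 gives Q = 13 and P = 66.
DWL is the triangle between Q = 13 and Q = 26: ½·(26 − 13)·(66 − 53) = 84.5.

DWL = 84.5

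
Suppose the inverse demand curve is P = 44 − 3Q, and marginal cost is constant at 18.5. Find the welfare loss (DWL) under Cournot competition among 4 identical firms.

DWL = 4.335

Perfect competition: P = MC = 18.5, so 44 − 3Q = 18.5 and Q = 8.5.
Cournot with 4 identical firms: the symmetric best-response condition is 44 − 15q = 18.5. Each firm produces q = 1.7, total output Q = 6.8, price P = 23.6.
DWL is the triangle between Q = 6.8 and Q = 8.5: ½·(8.5 − 6.8)·(23.6 − 18.5) = 4.335.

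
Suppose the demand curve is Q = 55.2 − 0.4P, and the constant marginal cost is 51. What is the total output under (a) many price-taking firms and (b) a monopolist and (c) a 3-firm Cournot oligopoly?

Inverting demand: P = 138 − 2.5Q.
Perfect competition: P = MC = 51, so 138 − 2.5Q = 51 and Q = 34.8.
A monopolist chooses Q where MR = MC. MR = 138 − 5Q; setting this equal to 51 gives Q = 17.4 and P = 94.5.
With 3 symmetric Cournot firms, each firm's FOC gives 138 − 10q = 51, so q = 8.7, Q = 3·8.7 = 26.1, and P = 72.75.

Competition: Q = 34.8; Monopoly: Q = 17.4; Cournot: Q = 26.1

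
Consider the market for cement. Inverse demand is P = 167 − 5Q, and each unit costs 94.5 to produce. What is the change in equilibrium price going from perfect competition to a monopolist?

Equilibrium price rises by 36.25

Perfect competition: P = MC = 94.5, so 167 − 5Q = 94.5 and Q = 14.5.
Monopoly sets MR = MC: 167 − 10Q = 94.5 ⇒ Q = 7.25, P = 167 − 5·7.25 = 130.75.
Change in equilibrium price: 130.75 − 94.5 = 36.25.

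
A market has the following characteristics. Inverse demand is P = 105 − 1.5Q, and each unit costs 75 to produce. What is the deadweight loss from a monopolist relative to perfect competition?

DWL = 75

Perfect competition: P = MC = 75, so 105 − 1.5Q = 75 and Q = 20.
Monopoly sets MR = MC: 105 − 3Q = 75 ⇒ Q = 10, P = 105 − 1.5·10 = 90.
DWL is the triangle between Q = 10 and Q = 20: ½·(20 − 10)·(90 − 75) = 75.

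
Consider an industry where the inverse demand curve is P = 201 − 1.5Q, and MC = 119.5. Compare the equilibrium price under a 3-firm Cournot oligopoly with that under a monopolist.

With 3 symmetric Cournot firms, each firm's FOC gives 201 − 6q = 119.5, so q = 163/12, Q = 3·163/12 = 40.75, and P = 139.875.
The monopolist equates marginal revenue to marginal cost: 201 − 3Q = 119.5, so Q = 163/6. From demand, P = 160.25.

Cournot: P = 139.875; Monopoly: P = 160.25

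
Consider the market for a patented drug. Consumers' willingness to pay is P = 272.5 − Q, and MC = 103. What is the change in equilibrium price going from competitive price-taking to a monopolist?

Equilibrium price rises by 84.75

Perfect competition: P = MC = 103, so 272.5 − Q = 103 and Q = 169.5.
Monopoly sets MR = MC: 272.5 − 2Q = 103 ⇒ Q = 84.75, P = 272.5 − 84.75 = 187.75.
Change in equilibrium price: 187.75 − 103 = 84.75.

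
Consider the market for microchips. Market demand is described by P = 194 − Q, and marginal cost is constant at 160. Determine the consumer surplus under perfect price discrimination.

With perfect price discrimination, output is the efficient level Q = 34 (where demand meets MC), but every buyer pays their willingness to pay: CS = 0 and PS = total surplus.
CS = 0.

CS = 0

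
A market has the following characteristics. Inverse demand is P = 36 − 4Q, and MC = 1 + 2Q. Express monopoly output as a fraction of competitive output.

Monopoly sets MR = MC: 36 − 8Q = 1 + 2Q ⇒ Q = 3.5, P = 36 − 4·3.5 = 22.
Competitive equilibrium sets price equal to marginal cost: 36 − 4Q = 1 + 2Q, so Q = 35/6 and P = 38/3.
Ratio Q_m/Q_c = 3.5/(35/6) = 0.6.

Q_m/Q_c = 0.6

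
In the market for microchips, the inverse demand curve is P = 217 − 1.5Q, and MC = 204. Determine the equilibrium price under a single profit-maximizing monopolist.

P = 210.5

The monopolist equates marginal revenue to marginal cost: 217 − 3Q = 204, so Q = 13/3. From demand, P = 210.5.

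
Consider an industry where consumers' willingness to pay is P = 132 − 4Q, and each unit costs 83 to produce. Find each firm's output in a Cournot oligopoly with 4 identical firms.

With 4 symmetric Cournot firms, each firm's FOC gives 132 − 20q = 83, so q = 2.45, Q = 4·2.45 = 9.8, and P = 92.8.

q_i = 2.45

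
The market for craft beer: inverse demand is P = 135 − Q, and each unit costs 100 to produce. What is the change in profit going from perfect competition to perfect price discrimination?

π rises by 612.5

Competitive firms price at marginal cost: P = 100, giving Q = 35.
Profit = (100 − 100)·35 = 0.
A perfectly discriminating monopolist sells every unit with P(Q) ≥ MC(Q), so output equals the competitive quantity Q = 35. Each buyer pays their reservation price, so CS = 0 and the firm captures all surplus.
PS equals the full surplus area, 612.5. Profit = 612.5 = 612.5.
Change in profit: 612.5 − 0 = 612.5.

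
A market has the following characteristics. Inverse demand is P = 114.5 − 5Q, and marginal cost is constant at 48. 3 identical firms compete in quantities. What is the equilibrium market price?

P = 64.625

Cournot with 3 identical firms: the symmetric best-response condition is 114.5 − 20q = 48. Each firm produces q = 3.325, total output Q = 9.975, price P = 64.625.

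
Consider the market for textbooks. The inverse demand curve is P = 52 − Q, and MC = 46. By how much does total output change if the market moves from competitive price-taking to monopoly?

Q falls by 3

Perfect competition: P = MC = 46, so 52 − Q = 46 and Q = 6.
Monopoly sets MR = MC: 52 − 2Q = 46 ⇒ Q = 3, P = 52 − 3 = 49.
Change in total output: 3 − 6 = −3.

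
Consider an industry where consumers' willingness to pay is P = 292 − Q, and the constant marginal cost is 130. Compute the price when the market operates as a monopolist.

P = 211

Monopoly sets MR = MC: 292 − 2Q = 130 ⇒ Q = 81, P = 292 − 81 = 211.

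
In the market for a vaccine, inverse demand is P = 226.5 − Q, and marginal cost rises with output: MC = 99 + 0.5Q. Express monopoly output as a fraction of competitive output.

A monopolist chooses Q where MR = MC. MR = 226.5 − 2Q; setting this equal to 99 + 0.5Q gives Q = 51 and P = 175.5.
Under competition P = MC: 226.5 − Q = 99 + 0.5Q ⇒ Q = 85, P = 141.5.
Ratio Q_m/Q_c = 51/85 = 0.6.

Q_m/Q_c = 0.6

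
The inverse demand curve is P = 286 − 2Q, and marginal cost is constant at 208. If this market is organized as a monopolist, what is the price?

P = 247

The monopolist equates marginal revenue to marginal cost: 286 − 4Q = 208, so Q = 19.5. From demand, P = 247.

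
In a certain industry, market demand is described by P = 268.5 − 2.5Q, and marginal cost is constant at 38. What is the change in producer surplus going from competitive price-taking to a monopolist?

PS rises by 5313.025

Competitive firms price at marginal cost: P = 38, giving Q = 92.2.
PS = (38 − 38)·92.2 = 0.
Monopoly sets MR = MC: 268.5 − 5Q = 38 ⇒ Q = 46.1, P = 268.5 − 2.5·46.1 = 153.25.
PS = (153.25 − 38)·46.1 = 5313.025.
Change in producer surplus: 5313.025 − 0 = 5313.025.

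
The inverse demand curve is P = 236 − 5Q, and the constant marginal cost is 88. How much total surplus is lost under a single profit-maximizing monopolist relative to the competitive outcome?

Competitive firms price at marginal cost: P = 88, giving Q = 29.6.
The monopolist equates marginal revenue to marginal cost: 236 − 10Q = 88, so Q = 14.8. From demand, P = 162.
DWL is the triangle between Q = 14.8 and Q = 29.6: ½·(29.6 − 14.8)·(162 − 88) = 547.6.

DWL = 547.6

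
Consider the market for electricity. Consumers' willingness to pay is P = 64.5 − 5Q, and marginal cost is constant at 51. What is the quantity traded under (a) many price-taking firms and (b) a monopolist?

Competition: Q = 2.7; Monopoly: Q = 1.35

Competitive firms price at marginal cost: P = 51, giving Q = 2.7.
Monopoly sets MR = MC: 64.5 − 10Q = 51 ⇒ Q = 1.35, P = 64.5 − 5·1.35 = 57.75.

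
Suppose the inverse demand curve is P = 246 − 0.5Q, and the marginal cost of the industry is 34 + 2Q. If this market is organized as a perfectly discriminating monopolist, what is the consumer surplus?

Under first-degree price discrimination the firm charges each unit its demand price and produces up to where P = MC, i.e. Q = 84.8. Consumer surplus is zero; producer surplus equals total surplus.
CS = 0.

CS = 0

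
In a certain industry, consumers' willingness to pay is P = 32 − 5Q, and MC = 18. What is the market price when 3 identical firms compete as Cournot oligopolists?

P = 21.5

In a 3-firm Cournot equilibrium, symmetry and the first-order condition give q = (32 − 18)/(20) = 0.7. So Q = 2.1 and P = 21.5.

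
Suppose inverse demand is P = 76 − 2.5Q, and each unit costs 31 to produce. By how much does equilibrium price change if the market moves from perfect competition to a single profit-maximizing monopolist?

Equilibrium price rises by 22.5

Perfect competition: P = MC = 31, so 76 − 2.5Q = 31 and Q = 18.
A monopolist chooses Q where MR = MC. MR = 76 − 5Q; setting this equal to 31 gives Q = 9 and P = 53.5.
Change in equilibrium price: 53.5 − 31 = 22.5.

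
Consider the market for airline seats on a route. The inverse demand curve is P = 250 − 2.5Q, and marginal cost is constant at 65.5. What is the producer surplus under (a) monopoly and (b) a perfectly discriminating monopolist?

Monopoly: PS = 3404.025; Perfect PD: PS = 6808.05

The monopolist equates marginal revenue to marginal cost: 250 − 5Q = 65.5, so Q = 36.9. From demand, P = 157.75.
PS = (157.75 − 65.5)·36.9 = 3404.025.
A perfectly discriminating monopolist sells every unit with P(Q) ≥ MC(Q), so output equals the competitive quantity Q = 73.8. Each buyer pays their reservation price, so CS = 0 and the firm captures all surplus.
PS = ½·(250 − 65.5)·73.8 = 6808.05.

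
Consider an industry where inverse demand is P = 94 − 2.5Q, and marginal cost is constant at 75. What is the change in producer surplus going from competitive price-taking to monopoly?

Producer surplus rises by 36.1

Under competition P = MC = 75, so Q = (94 − 75)/2.5 = 7.6.
PS = (75 − 75)·7.6 = 0.
Monopoly sets MR = MC: 94 − 5Q = 75 ⇒ Q = 3.8, P = 94 − 2.5·3.8 = 84.5.
PS = (84.5 − 75)·3.8 = 36.1.
Change in producer surplus: 36.1 − 0 = 36.1.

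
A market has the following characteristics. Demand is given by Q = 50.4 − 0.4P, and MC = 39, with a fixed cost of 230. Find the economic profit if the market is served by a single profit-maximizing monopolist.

Profit = 526.9

Inverting demand: P = 126 − 2.5Q.
The monopolist equates marginal revenue to marginal cost: 126 − 5Q = 39, so Q = 17.4. From demand, P = 82.5.
Profit = (82.5 − 39)·17.4 − 230 = 526.9.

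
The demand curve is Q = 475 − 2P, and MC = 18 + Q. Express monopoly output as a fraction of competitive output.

Inverting demand: P = 237.5 − 0.5Q.
Monopoly sets MR = MC: 237.5 − Q = 18 + Q ⇒ Q = 109.75, P = 237.5 − 0.5·109.75 = 182.625.
Under competition P = MC: 237.5 − 0.5Q = 18 + Q ⇒ Q = 439/3, P = 493/3.
Ratio Q_m/Q_c = 109.75/(439/3) = 0.75.

Q_m/Q_c = 0.75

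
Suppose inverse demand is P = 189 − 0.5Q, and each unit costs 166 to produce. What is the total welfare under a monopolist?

TS = 396.75

The monopolist equates marginal revenue to marginal cost: 189 − Q = 166, so Q = 23. From demand, P = 177.5.
CS = ½·(189 − 177.5)·23 = 132.25; PS = (177.5 − 166)·23 = 264.5; TS = 396.75.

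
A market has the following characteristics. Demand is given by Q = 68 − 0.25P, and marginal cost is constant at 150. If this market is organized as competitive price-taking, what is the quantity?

Q = 30.5

Inverting demand: P = 272 − 4Q.
Competitive firms price at marginal cost: P = 150, giving Q = 30.5.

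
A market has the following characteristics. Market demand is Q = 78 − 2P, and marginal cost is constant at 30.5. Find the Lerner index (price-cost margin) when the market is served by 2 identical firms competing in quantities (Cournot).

Lerner index = 0.085

Inverting demand: P = 39 − 0.5Q.
Cournot with 2 identical firms: the symmetric best-response condition is 39 − 1.5q = 30.5. Each firm produces q = 17/3, total output Q = 34/3, price P = 100/3.
Lerner index = (P − MC)/P = (100/3 − 30.5)/(100/3) = 0.085.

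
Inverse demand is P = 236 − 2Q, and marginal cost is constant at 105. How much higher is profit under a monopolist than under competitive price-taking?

π rises by 2145.125

Perfect competition: P = MC = 105, so 236 − 2Q = 105 and Q = 65.5.
Profit = (105 − 105)·65.5 = 0.
Monopoly sets MR = MC: 236 − 4Q = 105 ⇒ Q = 32.75, P = 236 − 2·32.75 = 170.5.
Profit = (170.5 − 105)·32.75 = 2145.125.
Change in profit: 2145.125 − 0 = 2145.125.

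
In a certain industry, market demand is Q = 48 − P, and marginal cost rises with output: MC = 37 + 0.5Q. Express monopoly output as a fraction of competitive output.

Inverting demand: P = 48 − Q.
Monopoly sets MR = MC: 48 − 2Q = 37 + 0.5Q ⇒ Q = 4.4, P = 48 − 4.4 = 43.6.
Competitive equilibrium sets price equal to marginal cost: 48 − Q = 37 + 0.5Q, so Q = 22/3 and P = 122/3.
Ratio Q_m/Q_c = 4.4/(22/3) = 0.6.

Q_m/Q_c = 0.6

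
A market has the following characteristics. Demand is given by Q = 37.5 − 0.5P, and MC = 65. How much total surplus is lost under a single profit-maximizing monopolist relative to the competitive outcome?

Inverting demand: P = 75 − 2Q.
Competitive firms price at marginal cost: P = 65, giving Q = 5.
A monopolist chooses Q where MR = MC. MR = 75 − 4Q; setting this equal to 65 gives Q = 2.5 and P = 70.
DWL is the triangle between Q = 2.5 and Q = 5: ½·(5 − 2.5)·(70 − 65) = 6.25.

DWL = 6.25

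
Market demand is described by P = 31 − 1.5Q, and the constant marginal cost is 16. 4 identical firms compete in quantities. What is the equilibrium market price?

P = 19

In a 4-firm Cournot equilibrium, symmetry and the first-order condition give q = (31 − 16)/(7.5) = 2. So Q = 8 and P = 19.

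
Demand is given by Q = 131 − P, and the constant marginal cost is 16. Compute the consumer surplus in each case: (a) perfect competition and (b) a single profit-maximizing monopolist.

Competition: CS = 6612.5; Monopoly: CS = 1653.125

Inverting demand: P = 131 − Q.
Perfect competition: P = MC = 16, so 131 − Q = 16 and Q = 115.
CS = ½·(131 − 16)·115 = 6612.5.
Monopoly sets MR = MC: 131 − 2Q = 16 ⇒ Q = 57.5, P = 131 − 57.5 = 73.5.
CS = ½·(131 − 73.5)·57.5 = 1653.125.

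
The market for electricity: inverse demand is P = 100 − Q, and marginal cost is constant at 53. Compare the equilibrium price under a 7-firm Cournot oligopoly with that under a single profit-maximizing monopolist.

Cournot: P = 58.875; Monopoly: P = 76.5

Cournot with 7 identical firms: the symmetric best-response condition is 100 − 8q = 53. Each firm produces q = 5.875, total output Q = 41.125, price P = 58.875.
Monopoly sets MR = MC: 100 − 2Q = 53 ⇒ Q = 23.5, P = 100 − 23.5 = 76.5.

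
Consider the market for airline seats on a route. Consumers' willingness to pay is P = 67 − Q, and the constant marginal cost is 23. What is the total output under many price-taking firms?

Q = 44

Under competition P = MC = 23, so Q = (67 − 23)/1 = 44.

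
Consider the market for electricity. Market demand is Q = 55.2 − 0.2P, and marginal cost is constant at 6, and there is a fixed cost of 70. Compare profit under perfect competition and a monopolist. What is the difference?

Profit rises by 3645

Inverting demand: P = 276 − 5Q.
Perfect competition: P = MC = 6, so 276 − 5Q = 6 and Q = 54.
Profit = (6 − 6)·54 − 70 = −70.
A monopolist chooses Q where MR = MC. MR = 276 − 10Q; setting this equal to 6 gives Q = 27 and P = 141.
Profit = (141 − 6)·27 − 70 = 3575.
Change in profit: 3575 − −70 = 3645.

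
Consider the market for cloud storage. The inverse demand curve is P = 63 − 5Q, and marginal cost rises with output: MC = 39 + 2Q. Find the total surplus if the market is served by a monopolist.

Monopoly sets MR = MC: 63 − 10Q = 39 + 2Q ⇒ Q = 2, P = 63 − 5·2 = 53.
CS = ½·(63 − 53)·2 = 10; PS = (53·2 − 39·2 − ½·2·2²) = 24; TS = 34.

TS = 34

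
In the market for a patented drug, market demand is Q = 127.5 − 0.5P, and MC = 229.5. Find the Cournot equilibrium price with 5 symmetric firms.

P = 233.75

Inverting demand: P = 255 − 2Q.
In a 5-firm Cournot equilibrium, symmetry and the first-order condition give q = (255 − 229.5)/(12) = 2.125. So Q = 10.625 and P = 233.75.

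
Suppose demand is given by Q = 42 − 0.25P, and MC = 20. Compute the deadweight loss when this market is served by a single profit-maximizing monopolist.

DWL = 684.5

Inverting demand: P = 168 − 4Q.
Competitive firms price at marginal cost: P = 20, giving Q = 37.
The monopolist equates marginal revenue to marginal cost: 168 − 8Q = 20, so Q = 18.5. From demand, P = 94.
DWL is the triangle between Q = 18.5 and Q = 37: ½·(37 − 18.5)·(94 − 20) = 684.5.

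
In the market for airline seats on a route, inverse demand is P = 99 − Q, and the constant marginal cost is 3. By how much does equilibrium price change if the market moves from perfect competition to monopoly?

Competitive firms price at marginal cost: P = 3, giving Q = 96.
A monopolist chooses Q where MR = MC. MR = 99 − 2Q; setting this equal to 3 gives Q = 48 and P = 51.
Change in equilibrium price: 51 − 3 = 48.

Equilibrium price rises by 48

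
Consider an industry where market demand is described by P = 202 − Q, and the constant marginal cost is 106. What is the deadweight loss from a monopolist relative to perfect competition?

Under competition P = MC = 106, so Q = (202 − 106)/1 = 96.
Monopoly sets MR = MC: 202 − 2Q = 106 ⇒ Q = 48, P = 202 − 48 = 154.
DWL is the triangle between Q = 48 and Q = 96: ½·(96 − 48)·(154 − 106) = 1152.

DWL = 1152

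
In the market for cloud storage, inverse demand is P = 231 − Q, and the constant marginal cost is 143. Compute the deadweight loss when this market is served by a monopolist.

DWL = 968

Competitive firms price at marginal cost: P = 143, giving Q = 88.
Monopoly sets MR = MC: 231 − 2Q = 143 ⇒ Q = 44, P = 231 − 44 = 187.
DWL is the triangle between Q = 44 and Q = 88: ½·(88 − 44)·(187 − 143) = 968.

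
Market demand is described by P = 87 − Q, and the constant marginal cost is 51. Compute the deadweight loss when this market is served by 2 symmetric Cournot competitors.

Under competition P = MC = 51, so Q = (87 − 51)/1 = 36.
Cournot with 2 identical firms: the symmetric best-response condition is 87 − 3q = 51. Each firm produces q = 12, total output Q = 24, price P = 63.
DWL is the triangle between Q = 24 and Q = 36: ½·(36 − 24)·(63 − 51) = 72.

DWL = 72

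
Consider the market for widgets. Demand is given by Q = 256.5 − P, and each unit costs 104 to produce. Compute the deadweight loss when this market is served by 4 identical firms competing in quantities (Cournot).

DWL = 465.125

Inverting demand: P = 256.5 − Q.
Perfect competition: P = MC = 104, so 256.5 − Q = 104 and Q = 152.5.
With 4 symmetric Cournot firms, each firm's FOC gives 256.5 − 5q = 104, so q = 30.5, Q = 4·30.5 = 122, and P = 134.5.
DWL is the triangle between Q = 122 and Q = 152.5: ½·(152.5 − 122)·(134.5 − 104) = 465.125.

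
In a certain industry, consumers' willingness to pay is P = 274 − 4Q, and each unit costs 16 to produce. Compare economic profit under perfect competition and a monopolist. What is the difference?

Economic profit rises by 4160.25

Under competition P = MC = 16, so Q = (274 − 16)/4 = 64.5.
Profit = (16 − 16)·64.5 = 0.
The monopolist equates marginal revenue to marginal cost: 274 − 8Q = 16, so Q = 32.25. From demand, P = 145.
Profit = (145 − 16)·32.25 = 4160.25.
Change in economic profit: 4160.25 − 0 = 4160.25.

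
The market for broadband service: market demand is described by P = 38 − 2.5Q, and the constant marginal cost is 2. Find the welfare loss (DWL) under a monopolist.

DWL = 64.8

Under competition P = MC = 2, so Q = (38 − 2)/2.5 = 14.4.
A monopolist chooses Q where MR = MC. MR = 38 − 5Q; setting this equal to 2 gives Q = 7.2 and P = 20.
DWL is the triangle between Q = 7.2 and Q = 14.4: ½·(14.4 − 7.2)·(20 − 2) = 64.8.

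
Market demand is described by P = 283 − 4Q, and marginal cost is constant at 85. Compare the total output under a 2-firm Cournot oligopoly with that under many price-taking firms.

Cournot with 2 identical firms: the symmetric best-response condition is 283 − 12q = 85. Each firm produces q = 16.5, total output Q = 33, price P = 151.
Competitive firms price at marginal cost: P = 85, giving Q = 49.5.

Cournot: Q = 33; Competition: Q = 49.5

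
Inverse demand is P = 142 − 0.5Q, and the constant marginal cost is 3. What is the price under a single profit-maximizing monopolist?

The monopolist equates marginal revenue to marginal cost: 142 − Q = 3, so Q = 139. From demand, P = 72.5.

P = 72.5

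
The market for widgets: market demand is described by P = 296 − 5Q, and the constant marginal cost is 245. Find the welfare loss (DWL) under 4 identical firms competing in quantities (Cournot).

Under competition P = MC = 245, so Q = (296 − 245)/5 = 10.2.
With 4 symmetric Cournot firms, each firm's FOC gives 296 − 25q = 245, so q = 2.04, Q = 4·2.04 = 8.16, and P = 255.2.
DWL is the triangle between Q = 8.16 and Q = 10.2: ½·(10.2 − 8.16)·(255.2 − 245) = 10.404.

DWL = 10.404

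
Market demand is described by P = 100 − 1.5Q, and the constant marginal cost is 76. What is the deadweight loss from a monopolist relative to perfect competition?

Under competition P = MC = 76, so Q = (100 − 76)/1.5 = 16.
A monopolist chooses Q where MR = MC. MR = 100 − 3Q; setting this equal to 76 gives Q = 8 and P = 88.
DWL is the triangle between Q = 8 and Q = 16: ½·(16 − 8)·(88 − 76) = 48.

DWL = 48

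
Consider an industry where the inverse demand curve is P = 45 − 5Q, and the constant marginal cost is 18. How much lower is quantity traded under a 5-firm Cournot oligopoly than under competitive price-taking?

Perfect competition: P = MC = 18, so 45 − 5Q = 18 and Q = 5.4.
Cournot with 5 identical firms: the symmetric best-response condition is 45 − 30q = 18. Each firm produces q = 0.9, total output Q = 4.5, price P = 22.5.
Change in quantity traded: 4.5 − 5.4 = −0.9.

Q falls by 0.9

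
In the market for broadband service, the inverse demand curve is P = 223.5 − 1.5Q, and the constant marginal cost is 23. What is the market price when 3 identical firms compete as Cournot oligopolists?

P = 73.125

With 3 symmetric Cournot firms, each firm's FOC gives 223.5 − 6q = 23, so q = 401/12, Q = 3·401/12 = 100.25, and P = 73.125.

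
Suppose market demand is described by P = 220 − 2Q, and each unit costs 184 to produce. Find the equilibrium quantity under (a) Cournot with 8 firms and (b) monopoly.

In a 8-firm Cournot equilibrium, symmetry and the first-order condition give q = (220 − 184)/(18) = 2. So Q = 16 and P = 188.
Monopoly sets MR = MC: 220 − 4Q = 184 ⇒ Q = 9, P = 220 − 2·9 = 202.

Cournot: Q = 16; Monopoly: Q = 9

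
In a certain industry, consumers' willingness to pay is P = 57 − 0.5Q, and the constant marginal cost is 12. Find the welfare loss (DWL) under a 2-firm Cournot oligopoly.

DWL = 225

Under competition P = MC = 12, so Q = (57 − 12)/0.5 = 90.
In a 2-firm Cournot equilibrium, symmetry and the first-order condition give q = (57 − 12)/(1.5) = 30. So Q = 60 and P = 27.
DWL is the triangle between Q = 60 and Q = 90: ½·(90 − 60)·(27 − 12) = 225.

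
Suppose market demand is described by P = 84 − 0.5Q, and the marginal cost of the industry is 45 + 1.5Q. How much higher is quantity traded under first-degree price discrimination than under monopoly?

Q rises by 3.9

A monopolist chooses Q where MR = MC. MR = 84 − Q; setting this equal to 45 + 1.5Q gives Q = 15.6 and P = 76.2.
A perfectly discriminating monopolist sells every unit with P(Q) ≥ MC(Q), so output equals the competitive quantity Q = 19.5. Each buyer pays their reservation price, so CS = 0 and the firm captures all surplus.
Change in quantity traded: 19.5 − 15.6 = 3.9.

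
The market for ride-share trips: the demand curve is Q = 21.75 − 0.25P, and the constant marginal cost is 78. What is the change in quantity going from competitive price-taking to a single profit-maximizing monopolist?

Inverting demand: P = 87 − 4Q.
Under competition P = MC = 78, so Q = (87 − 78)/4 = 2.25.
A monopolist chooses Q where MR = MC. MR = 87 − 8Q; setting this equal to 78 gives Q = 1.125 and P = 82.5.
Change in quantity: 1.125 − 2.25 = −1.125.

Q falls by 1.125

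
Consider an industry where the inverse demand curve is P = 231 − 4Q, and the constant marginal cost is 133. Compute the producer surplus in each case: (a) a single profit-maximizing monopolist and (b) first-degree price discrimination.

Monopoly: PS = 600.25; Perfect PD: PS = 1200.5

Monopoly sets MR = MC: 231 − 8Q = 133 ⇒ Q = 12.25, P = 231 − 4·12.25 = 182.
PS = (182 − 133)·12.25 = 600.25.
With perfect price discrimination, output is the efficient level Q = 24.5 (where demand meets MC), but every buyer pays their willingness to pay: CS = 0 and PS = total surplus.
PS = ½·(231 − 133)·24.5 = 1200.5.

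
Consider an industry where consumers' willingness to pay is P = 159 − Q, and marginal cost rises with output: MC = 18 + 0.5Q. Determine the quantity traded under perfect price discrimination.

With perfect price discrimination, output is the efficient level Q = 94 (where demand meets MC), but every buyer pays their willingness to pay: CS = 0 and PS = total surplus.

Q = 94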